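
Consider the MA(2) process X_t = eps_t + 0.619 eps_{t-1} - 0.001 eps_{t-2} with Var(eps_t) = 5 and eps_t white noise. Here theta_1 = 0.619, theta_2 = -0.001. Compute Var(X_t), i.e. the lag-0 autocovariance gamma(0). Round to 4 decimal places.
\gamma(0) = 6.9158

For an MA(q) process X_t = eps_t + sum_i theta_i eps_{t-i} with
Var(eps_t) = sigma^2, the variance is
  gamma(0) = sigma^2 * (1 + sum_i theta_i^2).
  sum_i theta_i^2 = (0.619)^2 + (-0.001)^2 = 0.383161 + 0.000001 = 0.383162.
  gamma(0) = 5 * (1 + 0.383162) = 5 * 1.383162 = 6.91581, which rounds to 6.9158.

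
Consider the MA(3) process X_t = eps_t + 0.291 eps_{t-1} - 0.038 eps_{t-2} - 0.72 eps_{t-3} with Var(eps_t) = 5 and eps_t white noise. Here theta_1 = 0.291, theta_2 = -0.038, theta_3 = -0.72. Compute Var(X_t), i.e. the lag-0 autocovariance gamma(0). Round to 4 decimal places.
\gamma(0) = 8.0226

For an MA(q) process X_t = eps_t + sum_i theta_i eps_{t-i} with
Var(eps_t) = sigma^2, the variance is
  gamma(0) = sigma^2 * (1 + sum_i theta_i^2).
  sum_i theta_i^2 = (0.291)^2 + (-0.038)^2 + (-0.72)^2 = 0.084681 + 0.001444 + 0.5184 = 0.604525.
  gamma(0) = 5 * (1 + 0.604525) = 5 * 1.604525 = 8.022625, which rounds to 8.0226.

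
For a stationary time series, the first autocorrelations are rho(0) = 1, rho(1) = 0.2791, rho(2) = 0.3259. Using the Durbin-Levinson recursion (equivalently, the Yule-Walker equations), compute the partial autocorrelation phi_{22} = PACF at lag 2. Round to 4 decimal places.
\phi_{22} = 0.2690

The PACF at lag k is phi_{kk}, the last component of the solution
to the Yule-Walker system G_k phi = r_k where
  (G_k)_{ij} = rho(|i - j|), (r_k)_i = rho(i), i,j = 1..k.
Equivalently, Durbin-Levinson gives phi_{kk} iteratively:
  phi_{11} = rho(1)
  phi_{kk} = [rho(k) - sum_{j=1..k-1} phi_{k-1,j} rho(k-j)]
            / [1 - sum_{j=1..k-1} phi_{k-1,j} rho(j)],
  phi_{k,j} = phi_{k-1,j} - phi_{kk} phi_{k-1,k-j},  j = 1..k-1.
Step k = 1:
  phi_11 = rho(1) = 0.2791.
Step k = 2:
  phi_22 = [rho(2) - phi_11 rho(1)] / [1 - phi_11 rho(1)] = [0.3259 - (0.2791)(0.2791)] / [1 - (0.2791)(0.2791)]
         = 0.24800319 / 0.92210319 = 0.269.
Therefore phi_{22} = 0.2690.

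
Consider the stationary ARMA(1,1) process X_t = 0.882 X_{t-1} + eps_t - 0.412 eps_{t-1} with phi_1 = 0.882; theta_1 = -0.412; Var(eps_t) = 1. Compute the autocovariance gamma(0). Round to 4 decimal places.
\gamma(0) = 1.9947

Multiply the model equation by X_{t-k} and take expectations. With theta_0 = psi_0 = 1 and psi_j the MA(infinity) weights, this gives
  gamma(k) - sum_i phi_i gamma(k-i) = c_k,
  c_k = sigma^2 * sum_{j=k..q} theta_j psi_{j-k}   (c_k = 0 for k > q),
using gamma(-m) = gamma(m).
psi-weights needed (psi_j = theta_j + sum_i phi_i psi_{j-i}):
  psi_1 = theta_1 + phi_1 = -0.412 + (0.882) = 0.47
Right-hand sides:
  c_0 = sigma^2 (1 + theta_1 psi_1) = 1 * (1 + (-0.412)(0.47)) = 1 * 0.80636 = 0.80636
  c_1 = sigma^2 theta_1 = 1 * (-0.412) = -0.412
  c_2 = 0
Equations for k = 0 and k = 1 (AR order 1):
  gamma(0) = phi_1 gamma(1) + c_0
  gamma(1) = phi_1 gamma(0) + c_1
Substituting the second into the first: gamma(0) (1 - phi_1^2) = c_0 + phi_1 c_1, so
  gamma(0) = (c_0 + phi_1 c_1) / (1 - phi_1^2) = (0.80636 + (0.882)(-0.412)) / (1 - (0.882)^2) = 0.442976 / 0.222076 = 1.994705.
Therefore gamma(0) = 1.9947 (to 4 decimal places).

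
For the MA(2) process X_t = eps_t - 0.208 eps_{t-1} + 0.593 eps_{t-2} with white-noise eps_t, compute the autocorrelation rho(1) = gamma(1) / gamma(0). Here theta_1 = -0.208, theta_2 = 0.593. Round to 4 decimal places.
\rho(1) = -0.2375

For an MA(q) process with theta_0 = 1, the autocovariance is
  gamma(k) = sigma^2 * sum_{i=0..q-k} theta_i * theta_{i+k},
and rho(k) = gamma(k) / gamma(0). Sigma^2 cancels.
  numerator   = (1)*(-0.208) + (-0.208)*(0.593) = -0.331344.
  denominator = (1)^2 + (-0.208)^2 + (0.593)^2 = 1.394913.
  rho(1) = -0.331344 / 1.394913 = -0.2375.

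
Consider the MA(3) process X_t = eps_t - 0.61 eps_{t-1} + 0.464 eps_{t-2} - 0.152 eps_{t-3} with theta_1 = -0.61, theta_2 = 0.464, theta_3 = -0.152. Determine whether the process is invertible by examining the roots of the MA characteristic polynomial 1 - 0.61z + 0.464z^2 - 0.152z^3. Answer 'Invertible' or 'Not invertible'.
\text{Invertible}

The MA(q) characteristic polynomial is P(z) = 1 - 0.61z + 0.464z^2 - 0.152z^3.
Invertibility requires all roots to lie outside the unit circle, i.e. |z| > 1 for every root.
Degree 3: look for a simple real root z0 first, then factor out (1 - z/z0) and solve the remaining quadratic.
Testing z0 = 2.5: P(2.5) = 1 + (-0.61)(2.5) + (0.464)(2.5)^2 + (-0.152)(2.5)^3
  = 1 + (-1.525) + (2.9) + (-2.375) = 0.  So z_0 = 2.5 is a root, |z_0| = 2.5.
Divide out the factor (1 - 0.4 z) = (1 - z/z0) (since 1/z0 = 0.4):
  P(z) = (1 - 0.4 z)(1 + (-0.21) z + (0.38) z^2)
  [check: z-coef -0.21 - (0.4) = -0.61; z^2-coef 0.38 - (0.4)(-0.21) = 0.464; z^3-coef -(0.4)(0.38) = -0.152.]
Remaining roots from the quadratic factor 1 + (-0.21) z + (0.38) z^2:
  Set 1 + (-0.21) z + (0.38) z^2 = 0, i.e. a z^2 + b z + c = 0 with a = 0.38, b = -0.21, c = 1.
  Discriminant D = b^2 - 4ac = (-0.21)^2 - 4*(0.38)*1 = 0.0441 - (1.52) = -1.4759.
  D < 0, so the roots are the complex-conjugate pair z = (-b +/- i sqrt(-D)) / (2a) = 0.2763 +/- 1.5985i.
  For a conjugate pair |z|^2 = z * conj(z) = (product of roots) = c/a = 1/(0.38) = 2.631579, so |z| = sqrt(2.631579) = 1.6222 for both roots.
Moduli of all roots: 2.5000, 1.6222, 1.6222.
All moduli strictly greater than 1? Yes.
Verdict: Invertible.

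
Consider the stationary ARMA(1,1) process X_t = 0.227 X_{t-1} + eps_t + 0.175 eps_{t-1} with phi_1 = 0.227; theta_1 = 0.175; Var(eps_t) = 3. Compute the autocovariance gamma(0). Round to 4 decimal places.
\gamma(0) = 3.5112

Multiply the model equation by X_{t-k} and take expectations. With theta_0 = psi_0 = 1 and psi_j the MA(infinity) weights, this gives
  gamma(k) - sum_i phi_i gamma(k-i) = c_k,
  c_k = sigma^2 * sum_{j=k..q} theta_j psi_{j-k}   (c_k = 0 for k > q),
using gamma(-m) = gamma(m).
psi-weights needed (psi_j = theta_j + sum_i phi_i psi_{j-i}):
  psi_1 = theta_1 + phi_1 = 0.175 + (0.227) = 0.402
Right-hand sides:
  c_0 = sigma^2 (1 + theta_1 psi_1) = 3 * (1 + (0.175)(0.402)) = 3 * 1.07035 = 3.21105
  c_1 = sigma^2 theta_1 = 3 * (0.175) = 0.525
  c_2 = 0
Equations for k = 0 and k = 1 (AR order 1):
  gamma(0) = phi_1 gamma(1) + c_0
  gamma(1) = phi_1 gamma(0) + c_1
Substituting the second into the first: gamma(0) (1 - phi_1^2) = c_0 + phi_1 c_1, so
  gamma(0) = (c_0 + phi_1 c_1) / (1 - phi_1^2) = (3.21105 + (0.227)(0.525)) / (1 - (0.227)^2) = 3.330225 / 0.948471 = 3.511151.
Therefore gamma(0) = 3.5112 (to 4 decimal places).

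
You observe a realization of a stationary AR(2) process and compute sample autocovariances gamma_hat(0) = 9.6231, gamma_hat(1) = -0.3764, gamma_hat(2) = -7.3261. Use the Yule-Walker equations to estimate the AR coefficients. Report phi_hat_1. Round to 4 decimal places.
\hat\phi_{1} = -0.0690

The Yule-Walker equations for an AR(p) process read, in matrix form,
  Gamma_p phi = r_p,   with   (Gamma_p)_{ij} = gamma(|i - j|),
                       (r_p)_i = gamma(i),   i,j = 1..p.
Substitute the sample gammas (Toeplitz matrix and right-hand side of size 2):
  Gamma_p = [[9.6231, -0.3764], [-0.3764, 9.6231]]
  r_p     = [-0.3764, -7.3261]
Written out:
  9.6231 phi_1 - 0.3764 phi_2 = -0.3764
  -0.3764 phi_1 + 9.6231 phi_2 = -7.3261
Solve by Cramer's rule:
  det = gamma(0)^2 - gamma(1)^2 = (9.6231)^2 - (-0.3764)^2 = 92.60405361 - 0.14167696 = 92.46237665
  phi_hat_1 = [gamma(1) gamma(0) - gamma(1) gamma(2)] / det = [(-0.3764)(9.6231) - (-0.3764)(-7.3261)] / 92.46237665 = -6.37967888 / 92.46237665 = -0.069
  phi_hat_2 = [gamma(0) gamma(2) - gamma(1)^2] / det = [(9.6231)(-7.3261) - (-0.3764)^2] / 92.46237665 = -70.64146987 / 92.46237665 = -0.764
So phi_hat = [-0.0690, -0.7640].
Therefore phi_hat_1 = -0.0690.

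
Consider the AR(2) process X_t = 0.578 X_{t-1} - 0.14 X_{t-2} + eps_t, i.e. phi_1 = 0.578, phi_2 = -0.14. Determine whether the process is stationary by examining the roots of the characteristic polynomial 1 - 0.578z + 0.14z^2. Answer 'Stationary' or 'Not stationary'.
\text{Stationary}

The AR(p) characteristic polynomial is P(z) = 1 - 0.578z + 0.14z^2.
Stationarity requires all roots to lie outside the unit circle, i.e. |z| > 1 for every root.
Set 1 + (-0.578) z + (0.14) z^2 = 0, i.e. a z^2 + b z + c = 0 with a = 0.14, b = -0.578, c = 1.
Discriminant D = b^2 - 4ac = (-0.578)^2 - 4*(0.14)*1 = 0.334084 - (0.56) = -0.225916.
D < 0, so the roots are the complex-conjugate pair z = (-b +/- i sqrt(-D)) / (2a) = 2.0643 +/- 1.6975i.
For a conjugate pair |z|^2 = z * conj(z) = (product of roots) = c/a = 1/(0.14) = 7.142857, so |z| = sqrt(7.142857) = 2.6726 for both roots.
Moduli of all roots: 2.6726, 2.6726.
All moduli strictly greater than 1? Yes.
Verdict: Stationary.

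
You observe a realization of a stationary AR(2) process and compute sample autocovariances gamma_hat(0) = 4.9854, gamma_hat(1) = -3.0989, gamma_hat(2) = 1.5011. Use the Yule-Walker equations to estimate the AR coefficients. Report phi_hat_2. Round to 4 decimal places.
\hat\phi_{2} = -0.1390

The Yule-Walker equations for an AR(p) process read, in matrix form,
  Gamma_p phi = r_p,   with   (Gamma_p)_{ij} = gamma(|i - j|),
                       (r_p)_i = gamma(i),   i,j = 1..p.
Substitute the sample gammas (Toeplitz matrix and right-hand side of size 2):
  Gamma_p = [[4.9854, -3.0989], [-3.0989, 4.9854]]
  r_p     = [-3.0989, 1.5011]
Written out:
  4.9854 phi_1 - 3.0989 phi_2 = -3.0989
  -3.0989 phi_1 + 4.9854 phi_2 = 1.5011
Solve by Cramer's rule:
  det = gamma(0)^2 - gamma(1)^2 = (4.9854)^2 - (-3.0989)^2 = 24.85421316 - 9.60318121 = 15.25103195
  phi_hat_1 = [gamma(1) gamma(0) - gamma(1) gamma(2)] / det = [(-3.0989)(4.9854) - (-3.0989)(1.5011)] / 15.25103195 = -10.79749727 / 15.25103195 = -0.708
  phi_hat_2 = [gamma(0) gamma(2) - gamma(1)^2] / det = [(4.9854)(1.5011) - (-3.0989)^2] / 15.25103195 = -2.11959727 / 15.25103195 = -0.139
So phi_hat = [-0.7080, -0.1390].
Therefore phi_hat_2 = -0.1390.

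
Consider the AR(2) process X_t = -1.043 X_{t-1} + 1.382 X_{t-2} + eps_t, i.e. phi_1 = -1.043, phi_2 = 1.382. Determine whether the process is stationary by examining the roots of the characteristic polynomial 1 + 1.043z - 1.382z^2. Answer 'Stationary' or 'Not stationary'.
\text{Not stationary}

The AR(p) characteristic polynomial is P(z) = 1 + 1.043z - 1.382z^2.
Stationarity requires all roots to lie outside the unit circle, i.e. |z| > 1 for every root.
Set 1 + (1.043) z + (-1.382) z^2 = 0, i.e. a z^2 + b z + c = 0 with a = -1.382, b = 1.043, c = 1.
Discriminant D = b^2 - 4ac = (1.043)^2 - 4*(-1.382)*1 = 1.087849 - (-5.528) = 6.615849.
D >= 0, so the roots are real: z = (-b +/- sqrt(D)) / (2a) = (-1.043 +/- 2.572129) / (-2.764).
  z_1 = (-1.043 + 2.572129) / (-2.764) = -0.5532,   |z_1| = 0.5532.
  z_2 = (-1.043 - 2.572129) / (-2.764) = 1.3079,   |z_2| = 1.3079.
Moduli of all roots: 0.5532, 1.3079.
All moduli strictly greater than 1? No.
Verdict: Not stationary.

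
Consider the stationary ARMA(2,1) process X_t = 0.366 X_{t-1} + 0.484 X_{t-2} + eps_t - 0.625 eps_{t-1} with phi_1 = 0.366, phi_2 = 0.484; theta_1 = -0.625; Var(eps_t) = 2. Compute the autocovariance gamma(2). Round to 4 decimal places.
\gamma(2) = 1.0833

Multiply the model equation by X_{t-k} and take expectations. With theta_0 = psi_0 = 1 and psi_j the MA(infinity) weights, this gives
  gamma(k) - sum_i phi_i gamma(k-i) = c_k,
  c_k = sigma^2 * sum_{j=k..q} theta_j psi_{j-k}   (c_k = 0 for k > q),
using gamma(-m) = gamma(m).
psi-weights needed (psi_j = theta_j + sum_i phi_i psi_{j-i}):
  psi_1 = theta_1 + phi_1 = -0.625 + (0.366) = -0.259
Right-hand sides:
  c_0 = sigma^2 (1 + theta_1 psi_1) = 2 * (1 + (-0.625)(-0.259)) = 2 * 1.161875 = 2.32375
  c_1 = sigma^2 theta_1 = 2 * (-0.625) = -1.25
  c_2 = 0
Equations for k = 0, 1, 2 (AR order 2, c_2 = 0):
  (E0) gamma(0) = phi_1 gamma(1) + phi_2 gamma(2) + c_0
  (E1) gamma(1) = phi_1 gamma(0) + phi_2 gamma(1) + c_1
  (E2) gamma(2) = phi_1 gamma(1) + phi_2 gamma(0)
From (E1): gamma(1) = A gamma(0) + B with
  A = phi_1 / (1 - phi_2) = 0.366 / 0.516 = 0.709302,   B = c_1 / (1 - phi_2) = -1.25 / 0.516 = -2.422481.
Insert (E2) into (E0): gamma(0) (1 - phi_2^2) = phi_1 (1 + phi_2) gamma(1) + c_0.
  phi_1 (1 + phi_2) = (0.366)(1.484) = 0.543144,   1 - phi_2^2 = 0.765744.
Replace gamma(1) by A gamma(0) + B and collect gamma(0):
  gamma(0) [0.765744 - (0.543144)(0.709302)] = (0.543144)(-2.422481) + 2.32375
  gamma(0) * 0.380491 = 1.007994
  gamma(0) = 1.007994 / 0.380491 = 2.649195.
  gamma(1) = A gamma(0) + B = (0.709302)(2.649195) + (-2.422481) = -0.5434.
  gamma(2) = phi_1 gamma(1) + phi_2 gamma(0) = (0.366)(-0.5434) + (0.484)(2.649195) = 1.083326.
Therefore gamma(2) = 1.0833 (to 4 decimal places).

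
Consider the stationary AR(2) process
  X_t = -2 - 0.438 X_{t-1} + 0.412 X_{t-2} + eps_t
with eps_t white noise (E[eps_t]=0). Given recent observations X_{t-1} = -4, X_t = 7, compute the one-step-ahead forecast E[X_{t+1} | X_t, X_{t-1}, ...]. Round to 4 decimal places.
E[X_{t+1} \mid \mathcal F_t] = -6.7140

For an AR(p) model X_t = c + sum_i phi_i X_{t-i} + eps_t, the
one-step-ahead conditional mean is
  E[X_{t+1} | X_t, ...] = c + sum_i phi_i X_{t+1-i}.
Substitute known values:
  E[X_{t+1} | ...] = -2 + (-0.438) * (7) + (0.412) * (-4)
                   = -6.7140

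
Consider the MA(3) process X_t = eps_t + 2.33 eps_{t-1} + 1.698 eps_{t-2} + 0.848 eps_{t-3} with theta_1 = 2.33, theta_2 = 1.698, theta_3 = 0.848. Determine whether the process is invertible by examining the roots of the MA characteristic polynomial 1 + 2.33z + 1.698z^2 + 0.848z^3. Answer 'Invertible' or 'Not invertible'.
\text{Not invertible}

The MA(q) characteristic polynomial is P(z) = 1 + 2.33z + 1.698z^2 + 0.848z^3.
Invertibility requires all roots to lie outside the unit circle, i.e. |z| > 1 for every root.
Degree 3: look for a simple real root z0 first, then factor out (1 - z/z0) and solve the remaining quadratic.
Testing z0 = -0.625: P(-0.625) = 1 + (2.33)(-0.625) + (1.698)(-0.625)^2 + (0.848)(-0.625)^3
  = 1 + (-1.45625) + (0.663281) + (-0.207031) = 0.  So z_0 = -0.625 is a root, |z_0| = 0.625.
Divide out the factor (1 + 1.6 z) = (1 - z/z0) (since 1/z0 = -1.6):
  P(z) = (1 + 1.6 z)(1 + (0.73) z + (0.53) z^2)
  [check: z-coef 0.73 - (-1.6) = 2.33; z^2-coef 0.53 - (-1.6)(0.73) = 1.698; z^3-coef -(-1.6)(0.53) = 0.848.]
Remaining roots from the quadratic factor 1 + (0.73) z + (0.53) z^2:
  Set 1 + (0.73) z + (0.53) z^2 = 0, i.e. a z^2 + b z + c = 0 with a = 0.53, b = 0.73, c = 1.
  Discriminant D = b^2 - 4ac = (0.73)^2 - 4*(0.53)*1 = 0.5329 - (2.12) = -1.5871.
  D < 0, so the roots are the complex-conjugate pair z = (-b +/- i sqrt(-D)) / (2a) = -0.6887 +/- 1.1885i.
  For a conjugate pair |z|^2 = z * conj(z) = (product of roots) = c/a = 1/(0.53) = 1.886792, so |z| = sqrt(1.886792) = 1.3736 for both roots.
Moduli of all roots: 0.6250, 1.3736, 1.3736.
All moduli strictly greater than 1? No.
Verdict: Not invertible.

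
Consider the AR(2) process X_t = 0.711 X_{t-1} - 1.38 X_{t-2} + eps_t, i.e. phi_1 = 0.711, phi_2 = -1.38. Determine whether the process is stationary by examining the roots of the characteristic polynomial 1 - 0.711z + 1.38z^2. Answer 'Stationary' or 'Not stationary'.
\text{Not stationary}

The AR(p) characteristic polynomial is P(z) = 1 - 0.711z + 1.38z^2.
Stationarity requires all roots to lie outside the unit circle, i.e. |z| > 1 for every root.
Set 1 + (-0.711) z + (1.38) z^2 = 0, i.e. a z^2 + b z + c = 0 with a = 1.38, b = -0.711, c = 1.
Discriminant D = b^2 - 4ac = (-0.711)^2 - 4*(1.38)*1 = 0.505521 - (5.52) = -5.014479.
D < 0, so the roots are the complex-conjugate pair z = (-b +/- i sqrt(-D)) / (2a) = 0.2576 +/- 0.8113i.
For a conjugate pair |z|^2 = z * conj(z) = (product of roots) = c/a = 1/(1.38) = 0.724638, so |z| = sqrt(0.724638) = 0.8513 for both roots.
Moduli of all roots: 0.8513, 0.8513.
All moduli strictly greater than 1? No.
Verdict: Not stationary.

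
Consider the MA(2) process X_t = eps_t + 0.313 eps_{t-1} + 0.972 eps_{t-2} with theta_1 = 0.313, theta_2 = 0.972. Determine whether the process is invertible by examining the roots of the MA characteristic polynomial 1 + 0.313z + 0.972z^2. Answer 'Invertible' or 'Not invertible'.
\text{Invertible}

The MA(q) characteristic polynomial is P(z) = 1 + 0.313z + 0.972z^2.
Invertibility requires all roots to lie outside the unit circle, i.e. |z| > 1 for every root.
Set 1 + (0.313) z + (0.972) z^2 = 0, i.e. a z^2 + b z + c = 0 with a = 0.972, b = 0.313, c = 1.
Discriminant D = b^2 - 4ac = (0.313)^2 - 4*(0.972)*1 = 0.097969 - (3.888) = -3.790031.
D < 0, so the roots are the complex-conjugate pair z = (-b +/- i sqrt(-D)) / (2a) = -0.161 +/- 1.0014i.
For a conjugate pair |z|^2 = z * conj(z) = (product of roots) = c/a = 1/(0.972) = 1.028807, so |z| = sqrt(1.028807) = 1.0143 for both roots.
Moduli of all roots: 1.0143, 1.0143.
All moduli strictly greater than 1? Yes.
Verdict: Invertible.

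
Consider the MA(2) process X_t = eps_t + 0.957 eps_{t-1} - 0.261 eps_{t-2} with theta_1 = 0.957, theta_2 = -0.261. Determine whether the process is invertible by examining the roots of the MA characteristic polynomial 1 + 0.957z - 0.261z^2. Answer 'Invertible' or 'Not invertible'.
\text{Not invertible}

The MA(q) characteristic polynomial is P(z) = 1 + 0.957z - 0.261z^2.
Invertibility requires all roots to lie outside the unit circle, i.e. |z| > 1 for every root.
Set 1 + (0.957) z + (-0.261) z^2 = 0, i.e. a z^2 + b z + c = 0 with a = -0.261, b = 0.957, c = 1.
Discriminant D = b^2 - 4ac = (0.957)^2 - 4*(-0.261)*1 = 0.915849 - (-1.044) = 1.959849.
D >= 0, so the roots are real: z = (-b +/- sqrt(D)) / (2a) = (-0.957 +/- 1.399946) / (-0.522).
  z_1 = (-0.957 + 1.399946) / (-0.522) = -0.8486,   |z_1| = 0.8486.
  z_2 = (-0.957 - 1.399946) / (-0.522) = 4.5152,   |z_2| = 4.5152.
Moduli of all roots: 0.8486, 4.5152.
All moduli strictly greater than 1? No.
Verdict: Not invertible.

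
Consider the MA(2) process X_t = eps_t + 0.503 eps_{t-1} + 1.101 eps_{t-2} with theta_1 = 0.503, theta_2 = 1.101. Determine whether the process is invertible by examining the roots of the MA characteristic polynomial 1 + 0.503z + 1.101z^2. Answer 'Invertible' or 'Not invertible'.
\text{Not invertible}

The MA(q) characteristic polynomial is P(z) = 1 + 0.503z + 1.101z^2.
Invertibility requires all roots to lie outside the unit circle, i.e. |z| > 1 for every root.
Set 1 + (0.503) z + (1.101) z^2 = 0, i.e. a z^2 + b z + c = 0 with a = 1.101, b = 0.503, c = 1.
Discriminant D = b^2 - 4ac = (0.503)^2 - 4*(1.101)*1 = 0.253009 - (4.404) = -4.150991.
D < 0, so the roots are the complex-conjugate pair z = (-b +/- i sqrt(-D)) / (2a) = -0.2284 +/- 0.9252i.
For a conjugate pair |z|^2 = z * conj(z) = (product of roots) = c/a = 1/(1.101) = 0.908265, so |z| = sqrt(0.908265) = 0.953 for both roots.
Moduli of all roots: 0.9530, 0.9530.
All moduli strictly greater than 1? No.
Verdict: Not invertible.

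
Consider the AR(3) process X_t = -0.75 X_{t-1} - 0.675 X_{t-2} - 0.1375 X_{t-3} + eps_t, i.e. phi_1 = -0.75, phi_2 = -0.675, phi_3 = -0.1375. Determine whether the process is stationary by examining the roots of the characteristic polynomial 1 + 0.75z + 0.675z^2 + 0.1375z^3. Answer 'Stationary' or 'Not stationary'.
\text{Stationary}

The AR(p) characteristic polynomial is P(z) = 1 + 0.75z + 0.675z^2 + 0.1375z^3.
Stationarity requires all roots to lie outside the unit circle, i.e. |z| > 1 for every root.
Degree 3: look for a simple real root z0 first, then factor out (1 - z/z0) and solve the remaining quadratic.
Testing z0 = -4: P(-4) = 1 + (0.75)(-4) + (0.675)(-4)^2 + (0.1375)(-4)^3
  = 1 + (-3) + (10.8) + (-8.8) = 0.  So z_0 = -4 is a root, |z_0| = 4.
Divide out the factor (1 + 0.25 z) = (1 - z/z0) (since 1/z0 = -0.25):
  P(z) = (1 + 0.25 z)(1 + (0.5) z + (0.55) z^2)
  [check: z-coef 0.5 - (-0.25) = 0.75; z^2-coef 0.55 - (-0.25)(0.5) = 0.675; z^3-coef -(-0.25)(0.55) = 0.1375.]
Remaining roots from the quadratic factor 1 + (0.5) z + (0.55) z^2:
  Set 1 + (0.5) z + (0.55) z^2 = 0, i.e. a z^2 + b z + c = 0 with a = 0.55, b = 0.5, c = 1.
  Discriminant D = b^2 - 4ac = (0.5)^2 - 4*(0.55)*1 = 0.25 - (2.2) = -1.95.
  D < 0, so the roots are the complex-conjugate pair z = (-b +/- i sqrt(-D)) / (2a) = -0.4545 +/- 1.2695i.
  For a conjugate pair |z|^2 = z * conj(z) = (product of roots) = c/a = 1/(0.55) = 1.818182, so |z| = sqrt(1.818182) = 1.3484 for both roots.
Moduli of all roots: 4.0000, 1.3484, 1.3484.
All moduli strictly greater than 1? Yes.
Verdict: Stationary.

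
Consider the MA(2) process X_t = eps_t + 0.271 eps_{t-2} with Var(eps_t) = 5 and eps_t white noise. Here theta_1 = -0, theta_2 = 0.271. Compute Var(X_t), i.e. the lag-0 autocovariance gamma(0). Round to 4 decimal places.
\gamma(0) = 5.3672

For an MA(q) process X_t = eps_t + sum_i theta_i eps_{t-i} with
Var(eps_t) = sigma^2, the variance is
  gamma(0) = sigma^2 * (1 + sum_i theta_i^2).
  sum_i theta_i^2 = (-0)^2 + (0.271)^2 = 0 + 0.073441 = 0.073441.
  gamma(0) = 5 * (1 + 0.073441) = 5 * 1.073441 = 5.367205, which rounds to 5.3672.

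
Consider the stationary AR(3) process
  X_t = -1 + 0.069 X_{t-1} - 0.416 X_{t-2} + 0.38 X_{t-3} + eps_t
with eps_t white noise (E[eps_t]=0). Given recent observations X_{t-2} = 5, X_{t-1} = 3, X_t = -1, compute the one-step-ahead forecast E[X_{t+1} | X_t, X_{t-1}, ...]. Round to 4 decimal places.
E[X_{t+1} \mid \mathcal F_t] = -0.4170

For an AR(p) model X_t = c + sum_i phi_i X_{t-i} + eps_t, the
one-step-ahead conditional mean is
  E[X_{t+1} | X_t, ...] = c + sum_i phi_i X_{t+1-i}.
Substitute known values:
  E[X_{t+1} | ...] = -1 + (0.069) * (-1) + (-0.416) * (3) + (0.38) * (5)
                   = -0.4170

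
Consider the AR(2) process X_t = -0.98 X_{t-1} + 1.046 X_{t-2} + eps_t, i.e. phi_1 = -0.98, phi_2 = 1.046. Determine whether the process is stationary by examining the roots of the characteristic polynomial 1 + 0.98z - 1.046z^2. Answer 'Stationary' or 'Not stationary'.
\text{Not stationary}

The AR(p) characteristic polynomial is P(z) = 1 + 0.98z - 1.046z^2.
Stationarity requires all roots to lie outside the unit circle, i.e. |z| > 1 for every root.
Set 1 + (0.98) z + (-1.046) z^2 = 0, i.e. a z^2 + b z + c = 0 with a = -1.046, b = 0.98, c = 1.
Discriminant D = b^2 - 4ac = (0.98)^2 - 4*(-1.046)*1 = 0.9604 - (-4.184) = 5.1444.
D >= 0, so the roots are real: z = (-b +/- sqrt(D)) / (2a) = (-0.98 +/- 2.268127) / (-2.092).
  z_1 = (-0.98 + 2.268127) / (-2.092) = -0.6157,   |z_1| = 0.6157.
  z_2 = (-0.98 - 2.268127) / (-2.092) = 1.5526,   |z_2| = 1.5526.
Moduli of all roots: 0.6157, 1.5526.
All moduli strictly greater than 1? No.
Verdict: Not stationary.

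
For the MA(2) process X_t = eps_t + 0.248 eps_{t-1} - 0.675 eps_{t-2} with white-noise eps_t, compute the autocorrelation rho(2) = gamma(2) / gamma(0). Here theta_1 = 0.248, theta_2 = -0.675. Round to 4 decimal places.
\rho(2) = -0.4449

For an MA(q) process with theta_0 = 1, the autocovariance is
  gamma(k) = sigma^2 * sum_{i=0..q-k} theta_i * theta_{i+k},
and rho(k) = gamma(k) / gamma(0). Sigma^2 cancels.
  numerator   = (1)*(-0.675) = -0.675.
  denominator = (1)^2 + (0.248)^2 + (-0.675)^2 = 1.517129.
  rho(2) = -0.675 / 1.517129 = -0.4449.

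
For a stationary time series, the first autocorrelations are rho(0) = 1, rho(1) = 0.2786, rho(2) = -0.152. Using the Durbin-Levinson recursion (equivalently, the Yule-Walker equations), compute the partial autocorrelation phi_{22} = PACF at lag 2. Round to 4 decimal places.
\phi_{22} = -0.2489

The PACF at lag k is phi_{kk}, the last component of the solution
to the Yule-Walker system G_k phi = r_k where
  (G_k)_{ij} = rho(|i - j|), (r_k)_i = rho(i), i,j = 1..k.
Equivalently, Durbin-Levinson gives phi_{kk} iteratively:
  phi_{11} = rho(1)
  phi_{kk} = [rho(k) - sum_{j=1..k-1} phi_{k-1,j} rho(k-j)]
            / [1 - sum_{j=1..k-1} phi_{k-1,j} rho(j)],
  phi_{k,j} = phi_{k-1,j} - phi_{kk} phi_{k-1,k-j},  j = 1..k-1.
Step k = 1:
  phi_11 = rho(1) = 0.2786.
Step k = 2:
  phi_22 = [rho(2) - phi_11 rho(1)] / [1 - phi_11 rho(1)] = [-0.152 - (0.2786)(0.2786)] / [1 - (0.2786)(0.2786)]
         = -0.22961796 / 0.92238204 = -0.2489.
Therefore phi_{22} = -0.2489.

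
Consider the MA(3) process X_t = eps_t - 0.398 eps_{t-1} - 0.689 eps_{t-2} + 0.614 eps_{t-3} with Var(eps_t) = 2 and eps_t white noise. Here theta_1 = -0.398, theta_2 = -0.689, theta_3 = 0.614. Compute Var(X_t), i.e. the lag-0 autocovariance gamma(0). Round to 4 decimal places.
\gamma(0) = 4.0202

For an MA(q) process X_t = eps_t + sum_i theta_i eps_{t-i} with
Var(eps_t) = sigma^2, the variance is
  gamma(0) = sigma^2 * (1 + sum_i theta_i^2).
  sum_i theta_i^2 = (-0.398)^2 + (-0.689)^2 + (0.614)^2 = 0.158404 + 0.474721 + 0.376996 = 1.010121.
  gamma(0) = 2 * (1 + 1.010121) = 2 * 2.010121 = 4.020242, which rounds to 4.0202.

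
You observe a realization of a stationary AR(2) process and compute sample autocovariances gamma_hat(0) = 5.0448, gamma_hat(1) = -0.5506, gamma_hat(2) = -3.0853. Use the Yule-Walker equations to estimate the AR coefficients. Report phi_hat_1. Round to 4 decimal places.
\hat\phi_{1} = -0.1780

The Yule-Walker equations for an AR(p) process read, in matrix form,
  Gamma_p phi = r_p,   with   (Gamma_p)_{ij} = gamma(|i - j|),
                       (r_p)_i = gamma(i),   i,j = 1..p.
Substitute the sample gammas (Toeplitz matrix and right-hand side of size 2):
  Gamma_p = [[5.0448, -0.5506], [-0.5506, 5.0448]]
  r_p     = [-0.5506, -3.0853]
Written out:
  5.0448 phi_1 - 0.5506 phi_2 = -0.5506
  -0.5506 phi_1 + 5.0448 phi_2 = -3.0853
Solve by Cramer's rule:
  det = gamma(0)^2 - gamma(1)^2 = (5.0448)^2 - (-0.5506)^2 = 25.45000704 - 0.30316036 = 25.14684668
  phi_hat_1 = [gamma(1) gamma(0) - gamma(1) gamma(2)] / det = [(-0.5506)(5.0448) - (-0.5506)(-3.0853)] / 25.14684668 = -4.47643306 / 25.14684668 = -0.178
  phi_hat_2 = [gamma(0) gamma(2) - gamma(1)^2] / det = [(5.0448)(-3.0853) - (-0.5506)^2] / 25.14684668 = -15.8678818 / 25.14684668 = -0.631
So phi_hat = [-0.1780, -0.6310].
Therefore phi_hat_1 = -0.1780.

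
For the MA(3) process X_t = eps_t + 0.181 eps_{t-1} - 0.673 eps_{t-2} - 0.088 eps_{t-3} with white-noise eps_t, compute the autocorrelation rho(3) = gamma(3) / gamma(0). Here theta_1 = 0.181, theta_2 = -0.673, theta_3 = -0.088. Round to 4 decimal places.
\rho(3) = -0.0589

For an MA(q) process with theta_0 = 1, the autocovariance is
  gamma(k) = sigma^2 * sum_{i=0..q-k} theta_i * theta_{i+k},
and rho(k) = gamma(k) / gamma(0). Sigma^2 cancels.
  numerator   = (1)*(-0.088) = -0.088.
  denominator = (1)^2 + (0.181)^2 + (-0.673)^2 + (-0.088)^2 = 1.493434.
  rho(3) = -0.088 / 1.493434 = -0.0589.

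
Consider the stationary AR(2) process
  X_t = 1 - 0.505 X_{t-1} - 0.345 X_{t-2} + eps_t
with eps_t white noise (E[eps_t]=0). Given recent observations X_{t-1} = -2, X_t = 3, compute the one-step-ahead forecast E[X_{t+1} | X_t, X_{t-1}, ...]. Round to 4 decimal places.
E[X_{t+1} \mid \mathcal F_t] = 0.1750

For an AR(p) model X_t = c + sum_i phi_i X_{t-i} + eps_t, the
one-step-ahead conditional mean is
  E[X_{t+1} | X_t, ...] = c + sum_i phi_i X_{t+1-i}.
Substitute known values:
  E[X_{t+1} | ...] = 1 + (-0.505) * (3) + (-0.345) * (-2)
                   = 0.1750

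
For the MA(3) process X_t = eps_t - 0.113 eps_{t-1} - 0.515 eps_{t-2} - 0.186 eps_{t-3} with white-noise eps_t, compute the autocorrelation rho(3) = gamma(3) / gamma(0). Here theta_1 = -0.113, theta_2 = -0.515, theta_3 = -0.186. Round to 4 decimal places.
\rho(3) = -0.1417

For an MA(q) process with theta_0 = 1, the autocovariance is
  gamma(k) = sigma^2 * sum_{i=0..q-k} theta_i * theta_{i+k},
and rho(k) = gamma(k) / gamma(0). Sigma^2 cancels.
  numerator   = (1)*(-0.186) = -0.186.
  denominator = (1)^2 + (-0.113)^2 + (-0.515)^2 + (-0.186)^2 = 1.31259.
  rho(3) = -0.186 / 1.31259 = -0.1417.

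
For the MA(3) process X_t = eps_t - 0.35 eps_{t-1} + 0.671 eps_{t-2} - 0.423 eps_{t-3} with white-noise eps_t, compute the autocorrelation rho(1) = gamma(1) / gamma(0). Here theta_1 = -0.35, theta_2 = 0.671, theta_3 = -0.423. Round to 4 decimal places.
\rho(1) = -0.4959

For an MA(q) process with theta_0 = 1, the autocovariance is
  gamma(k) = sigma^2 * sum_{i=0..q-k} theta_i * theta_{i+k},
and rho(k) = gamma(k) / gamma(0). Sigma^2 cancels.
  numerator   = (1)*(-0.35) + (-0.35)*(0.671) + (0.671)*(-0.423) = -0.868683.
  denominator = (1)^2 + (-0.35)^2 + (0.671)^2 + (-0.423)^2 = 1.75167.
  rho(1) = -0.868683 / 1.75167 = -0.4959.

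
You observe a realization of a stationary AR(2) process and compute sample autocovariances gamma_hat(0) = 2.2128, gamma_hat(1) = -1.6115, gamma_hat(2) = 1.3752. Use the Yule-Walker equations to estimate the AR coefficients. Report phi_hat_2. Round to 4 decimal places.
\hat\phi_{2} = 0.1940

The Yule-Walker equations for an AR(p) process read, in matrix form,
  Gamma_p phi = r_p,   with   (Gamma_p)_{ij} = gamma(|i - j|),
                       (r_p)_i = gamma(i),   i,j = 1..p.
Substitute the sample gammas (Toeplitz matrix and right-hand side of size 2):
  Gamma_p = [[2.2128, -1.6115], [-1.6115, 2.2128]]
  r_p     = [-1.6115, 1.3752]
Written out:
  2.2128 phi_1 - 1.6115 phi_2 = -1.6115
  -1.6115 phi_1 + 2.2128 phi_2 = 1.3752
Solve by Cramer's rule:
  det = gamma(0)^2 - gamma(1)^2 = (2.2128)^2 - (-1.6115)^2 = 4.89648384 - 2.59693225 = 2.29955159
  phi_hat_1 = [gamma(1) gamma(0) - gamma(1) gamma(2)] / det = [(-1.6115)(2.2128) - (-1.6115)(1.3752)] / 2.29955159 = -1.3497924 / 2.29955159 = -0.587
  phi_hat_2 = [gamma(0) gamma(2) - gamma(1)^2] / det = [(2.2128)(1.3752) - (-1.6115)^2] / 2.29955159 = 0.44611031 / 2.29955159 = 0.194
So phi_hat = [-0.5870, 0.1940].
Therefore phi_hat_2 = 0.1940.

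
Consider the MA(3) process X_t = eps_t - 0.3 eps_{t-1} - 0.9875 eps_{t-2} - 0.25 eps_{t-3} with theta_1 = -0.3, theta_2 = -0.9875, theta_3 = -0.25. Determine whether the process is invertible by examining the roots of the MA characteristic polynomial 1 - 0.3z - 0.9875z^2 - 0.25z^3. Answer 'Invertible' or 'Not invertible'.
\text{Not invertible}

The MA(q) characteristic polynomial is P(z) = 1 - 0.3z - 0.9875z^2 - 0.25z^3.
Invertibility requires all roots to lie outside the unit circle, i.e. |z| > 1 for every root.
Degree 3: look for a simple real root z0 first, then factor out (1 - z/z0) and solve the remaining quadratic.
Testing z0 = 0.8: P(0.8) = 1 + (-0.3)(0.8) + (-0.9875)(0.8)^2 + (-0.25)(0.8)^3
  = 1 + (-0.24) + (-0.632) + (-0.128) = 0.  So z_0 = 0.8 is a root, |z_0| = 0.8.
Divide out the factor (1 - 1.25 z) = (1 - z/z0) (since 1/z0 = 1.25):
  P(z) = (1 - 1.25 z)(1 + (0.95) z + (0.2) z^2)
  [check: z-coef 0.95 - (1.25) = -0.3; z^2-coef 0.2 - (1.25)(0.95) = -0.9875; z^3-coef -(1.25)(0.2) = -0.25.]
Remaining roots from the quadratic factor 1 + (0.95) z + (0.2) z^2:
  Set 1 + (0.95) z + (0.2) z^2 = 0, i.e. a z^2 + b z + c = 0 with a = 0.2, b = 0.95, c = 1.
  Discriminant D = b^2 - 4ac = (0.95)^2 - 4*(0.2)*1 = 0.9025 - (0.8) = 0.1025.
  D >= 0, so the roots are real: z = (-b +/- sqrt(D)) / (2a) = (-0.95 +/- 0.320156) / (0.4).
    z_1 = (-0.95 + 0.320156) / (0.4) = -1.5746,   |z_1| = 1.5746.
    z_2 = (-0.95 - 0.320156) / (0.4) = -3.1754,   |z_2| = 3.1754.
Moduli of all roots: 0.8000, 1.5746, 3.1754.
All moduli strictly greater than 1? No.
Verdict: Not invertible.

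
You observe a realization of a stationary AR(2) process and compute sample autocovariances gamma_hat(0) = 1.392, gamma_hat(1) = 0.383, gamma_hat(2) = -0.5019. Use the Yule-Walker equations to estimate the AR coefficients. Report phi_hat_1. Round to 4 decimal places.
\hat\phi_{1} = 0.4050

The Yule-Walker equations for an AR(p) process read, in matrix form,
  Gamma_p phi = r_p,   with   (Gamma_p)_{ij} = gamma(|i - j|),
                       (r_p)_i = gamma(i),   i,j = 1..p.
Substitute the sample gammas (Toeplitz matrix and right-hand side of size 2):
  Gamma_p = [[1.392, 0.383], [0.383, 1.392]]
  r_p     = [0.383, -0.5019]
Written out:
  1.392 phi_1 + 0.383 phi_2 = 0.383
  0.383 phi_1 + 1.392 phi_2 = -0.5019
Solve by Cramer's rule:
  det = gamma(0)^2 - gamma(1)^2 = (1.392)^2 - (0.383)^2 = 1.937664 - 0.146689 = 1.790975
  phi_hat_1 = [gamma(1) gamma(0) - gamma(1) gamma(2)] / det = [(0.383)(1.392) - (0.383)(-0.5019)] / 1.790975 = 0.7253637 / 1.790975 = 0.405
  phi_hat_2 = [gamma(0) gamma(2) - gamma(1)^2] / det = [(1.392)(-0.5019) - (0.383)^2] / 1.790975 = -0.8453338 / 1.790975 = -0.472
So phi_hat = [0.4050, -0.4720].
Therefore phi_hat_1 = 0.4050.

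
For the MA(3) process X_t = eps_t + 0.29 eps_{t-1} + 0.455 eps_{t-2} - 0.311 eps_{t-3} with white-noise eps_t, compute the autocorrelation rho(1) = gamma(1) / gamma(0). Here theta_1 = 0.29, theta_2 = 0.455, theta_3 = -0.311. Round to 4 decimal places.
\rho(1) = 0.2021

For an MA(q) process with theta_0 = 1, the autocovariance is
  gamma(k) = sigma^2 * sum_{i=0..q-k} theta_i * theta_{i+k},
and rho(k) = gamma(k) / gamma(0). Sigma^2 cancels.
  numerator   = (1)*(0.29) + (0.29)*(0.455) + (0.455)*(-0.311) = 0.280445.
  denominator = (1)^2 + (0.29)^2 + (0.455)^2 + (-0.311)^2 = 1.387846.
  rho(1) = 0.280445 / 1.387846 = 0.2021.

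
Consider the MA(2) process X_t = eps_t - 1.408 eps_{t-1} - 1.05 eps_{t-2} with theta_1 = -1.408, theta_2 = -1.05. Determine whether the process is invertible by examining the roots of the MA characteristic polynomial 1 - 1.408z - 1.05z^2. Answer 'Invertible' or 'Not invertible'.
\text{Not invertible}

The MA(q) characteristic polynomial is P(z) = 1 - 1.408z - 1.05z^2.
Invertibility requires all roots to lie outside the unit circle, i.e. |z| > 1 for every root.
Set 1 + (-1.408) z + (-1.05) z^2 = 0, i.e. a z^2 + b z + c = 0 with a = -1.05, b = -1.408, c = 1.
Discriminant D = b^2 - 4ac = (-1.408)^2 - 4*(-1.05)*1 = 1.982464 - (-4.2) = 6.182464.
D >= 0, so the roots are real: z = (-b +/- sqrt(D)) / (2a) = (1.408 +/- 2.486456) / (-2.1).
  z_1 = (1.408 + 2.486456) / (-2.1) = -1.8545,   |z_1| = 1.8545.
  z_2 = (1.408 - 2.486456) / (-2.1) = 0.5136,   |z_2| = 0.5136.
Moduli of all roots: 1.8545, 0.5136.
All moduli strictly greater than 1? No.
Verdict: Not invertible.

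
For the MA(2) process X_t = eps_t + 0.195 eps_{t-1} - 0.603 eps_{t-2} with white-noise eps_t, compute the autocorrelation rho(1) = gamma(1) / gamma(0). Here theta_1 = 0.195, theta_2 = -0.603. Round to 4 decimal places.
\rho(1) = 0.0552

For an MA(q) process with theta_0 = 1, the autocovariance is
  gamma(k) = sigma^2 * sum_{i=0..q-k} theta_i * theta_{i+k},
and rho(k) = gamma(k) / gamma(0). Sigma^2 cancels.
  numerator   = (1)*(0.195) + (0.195)*(-0.603) = 0.077415.
  denominator = (1)^2 + (0.195)^2 + (-0.603)^2 = 1.401634.
  rho(1) = 0.077415 / 1.401634 = 0.0552.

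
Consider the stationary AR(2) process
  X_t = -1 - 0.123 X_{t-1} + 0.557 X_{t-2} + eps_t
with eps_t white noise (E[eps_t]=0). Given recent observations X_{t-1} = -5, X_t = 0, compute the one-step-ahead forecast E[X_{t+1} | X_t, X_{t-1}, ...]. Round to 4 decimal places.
E[X_{t+1} \mid \mathcal F_t] = -3.7850

For an AR(p) model X_t = c + sum_i phi_i X_{t-i} + eps_t, the
one-step-ahead conditional mean is
  E[X_{t+1} | X_t, ...] = c + sum_i phi_i X_{t+1-i}.
Substitute known values:
  E[X_{t+1} | ...] = -1 + (-0.123) * (0) + (0.557) * (-5)
                   = -3.7850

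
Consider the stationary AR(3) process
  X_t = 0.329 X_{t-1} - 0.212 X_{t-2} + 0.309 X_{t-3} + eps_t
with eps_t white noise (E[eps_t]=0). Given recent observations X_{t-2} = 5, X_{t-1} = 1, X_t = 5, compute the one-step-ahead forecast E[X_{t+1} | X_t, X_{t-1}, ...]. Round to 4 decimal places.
E[X_{t+1} \mid \mathcal F_t] = 2.9780

For an AR(p) model X_t = c + sum_i phi_i X_{t-i} + eps_t, the
one-step-ahead conditional mean is
  E[X_{t+1} | X_t, ...] = c + sum_i phi_i X_{t+1-i}.
Substitute known values:
  E[X_{t+1} | ...] = (0.329) * (5) + (-0.212) * (1) + (0.309) * (5)
                   = 2.9780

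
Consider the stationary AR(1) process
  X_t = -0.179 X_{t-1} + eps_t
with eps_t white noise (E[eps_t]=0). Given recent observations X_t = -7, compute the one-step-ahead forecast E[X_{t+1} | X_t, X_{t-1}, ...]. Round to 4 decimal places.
E[X_{t+1} \mid \mathcal F_t] = 1.2530

For an AR(p) model X_t = c + sum_i phi_i X_{t-i} + eps_t, the
one-step-ahead conditional mean is
  E[X_{t+1} | X_t, ...] = c + sum_i phi_i X_{t+1-i}.
Substitute known values:
  E[X_{t+1} | ...] = (-0.179) * (-7)
                   = 1.2530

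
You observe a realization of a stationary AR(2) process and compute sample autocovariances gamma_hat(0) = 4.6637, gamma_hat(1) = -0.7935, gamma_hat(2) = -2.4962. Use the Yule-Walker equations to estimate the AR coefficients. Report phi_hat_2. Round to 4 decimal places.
\hat\phi_{2} = -0.5810

The Yule-Walker equations for an AR(p) process read, in matrix form,
  Gamma_p phi = r_p,   with   (Gamma_p)_{ij} = gamma(|i - j|),
                       (r_p)_i = gamma(i),   i,j = 1..p.
Substitute the sample gammas (Toeplitz matrix and right-hand side of size 2):
  Gamma_p = [[4.6637, -0.7935], [-0.7935, 4.6637]]
  r_p     = [-0.7935, -2.4962]
Written out:
  4.6637 phi_1 - 0.7935 phi_2 = -0.7935
  -0.7935 phi_1 + 4.6637 phi_2 = -2.4962
Solve by Cramer's rule:
  det = gamma(0)^2 - gamma(1)^2 = (4.6637)^2 - (-0.7935)^2 = 21.75009769 - 0.62964225 = 21.12045544
  phi_hat_1 = [gamma(1) gamma(0) - gamma(1) gamma(2)] / det = [(-0.7935)(4.6637) - (-0.7935)(-2.4962)] / 21.12045544 = -5.68138065 / 21.12045544 = -0.269
  phi_hat_2 = [gamma(0) gamma(2) - gamma(1)^2] / det = [(4.6637)(-2.4962) - (-0.7935)^2] / 21.12045544 = -12.27117019 / 21.12045544 = -0.581
So phi_hat = [-0.2690, -0.5810].
Therefore phi_hat_2 = -0.5810.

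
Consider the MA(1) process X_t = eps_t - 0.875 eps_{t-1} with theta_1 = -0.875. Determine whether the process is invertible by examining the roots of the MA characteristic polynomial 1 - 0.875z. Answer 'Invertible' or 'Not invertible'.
\text{Invertible}

The MA(q) characteristic polynomial is P(z) = 1 - 0.875z.
Invertibility requires all roots to lie outside the unit circle, i.e. |z| > 1 for every root.
This is linear in z: 1 + (-0.875) z = 0  =>  z = -1/(-0.875) = 1.142857,  |z| = 1.142857.
Moduli of all roots: 1.1429.
All moduli strictly greater than 1? Yes.
Verdict: Invertible.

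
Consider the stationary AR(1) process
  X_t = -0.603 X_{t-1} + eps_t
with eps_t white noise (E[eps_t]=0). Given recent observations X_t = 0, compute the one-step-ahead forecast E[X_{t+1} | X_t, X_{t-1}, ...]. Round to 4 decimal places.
E[X_{t+1} \mid \mathcal F_t] = 0.0000

For an AR(p) model X_t = c + sum_i phi_i X_{t-i} + eps_t, the
one-step-ahead conditional mean is
  E[X_{t+1} | X_t, ...] = c + sum_i phi_i X_{t+1-i}.
Substitute known values:
  E[X_{t+1} | ...] = (-0.603) * (0)
                   = 0.0000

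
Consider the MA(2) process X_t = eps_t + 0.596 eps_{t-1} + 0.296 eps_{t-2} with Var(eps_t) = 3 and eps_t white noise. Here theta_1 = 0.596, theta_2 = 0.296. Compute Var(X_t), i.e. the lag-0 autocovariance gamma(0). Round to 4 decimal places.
\gamma(0) = 4.3285

For an MA(q) process X_t = eps_t + sum_i theta_i eps_{t-i} with
Var(eps_t) = sigma^2, the variance is
  gamma(0) = sigma^2 * (1 + sum_i theta_i^2).
  sum_i theta_i^2 = (0.596)^2 + (0.296)^2 = 0.355216 + 0.087616 = 0.442832.
  gamma(0) = 3 * (1 + 0.442832) = 3 * 1.442832 = 4.328496, which rounds to 4.3285.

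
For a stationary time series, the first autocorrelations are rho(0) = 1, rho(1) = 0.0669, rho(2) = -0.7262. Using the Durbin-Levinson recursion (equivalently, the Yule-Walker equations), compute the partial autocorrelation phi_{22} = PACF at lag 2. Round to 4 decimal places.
\phi_{22} = -0.7340

The PACF at lag k is phi_{kk}, the last component of the solution
to the Yule-Walker system G_k phi = r_k where
  (G_k)_{ij} = rho(|i - j|), (r_k)_i = rho(i), i,j = 1..k.
Equivalently, Durbin-Levinson gives phi_{kk} iteratively:
  phi_{11} = rho(1)
  phi_{kk} = [rho(k) - sum_{j=1..k-1} phi_{k-1,j} rho(k-j)]
            / [1 - sum_{j=1..k-1} phi_{k-1,j} rho(j)],
  phi_{k,j} = phi_{k-1,j} - phi_{kk} phi_{k-1,k-j},  j = 1..k-1.
Step k = 1:
  phi_11 = rho(1) = 0.0669.
Step k = 2:
  phi_22 = [rho(2) - phi_11 rho(1)] / [1 - phi_11 rho(1)] = [-0.7262 - (0.0669)(0.0669)] / [1 - (0.0669)(0.0669)]
         = -0.73067561 / 0.99552439 = -0.734.
Therefore phi_{22} = -0.7340.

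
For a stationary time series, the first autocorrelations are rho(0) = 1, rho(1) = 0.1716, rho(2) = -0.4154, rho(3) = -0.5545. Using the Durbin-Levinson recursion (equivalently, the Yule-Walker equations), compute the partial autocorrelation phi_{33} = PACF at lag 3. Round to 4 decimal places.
\phi_{33} = -0.4851

The PACF at lag k is phi_{kk}, the last component of the solution
to the Yule-Walker system G_k phi = r_k where
  (G_k)_{ij} = rho(|i - j|), (r_k)_i = rho(i), i,j = 1..k.
Equivalently, Durbin-Levinson gives phi_{kk} iteratively:
  phi_{11} = rho(1)
  phi_{kk} = [rho(k) - sum_{j=1..k-1} phi_{k-1,j} rho(k-j)]
            / [1 - sum_{j=1..k-1} phi_{k-1,j} rho(j)],
  phi_{k,j} = phi_{k-1,j} - phi_{kk} phi_{k-1,k-j},  j = 1..k-1.
Step k = 1:
  phi_11 = rho(1) = 0.1716.
Step k = 2:
  phi_22 = [rho(2) - phi_11 rho(1)] / [1 - phi_11 rho(1)] = [-0.4154 - (0.1716)(0.1716)] / [1 - (0.1716)(0.1716)]
         = -0.44484656 / 0.97055344 = -0.458343.
  Update: phi_21 = phi_11 - phi_22 phi_11 = 0.1716 - (-0.458343)(0.1716) = 0.250252.
Step k = 3:
  phi_33 = [rho(3) - phi_21 rho(2) - phi_22 rho(1)] / [1 - phi_21 rho(1) - phi_22 rho(2)]
    numerator   = -0.5545 - (0.250252)(-0.4154) - (-0.458343)(0.1716) = -0.37189376
    denominator = 1 - (0.250252)(0.1716) - (-0.458343)(-0.4154) = 0.76666105
  phi_33 = -0.37189376 / 0.76666105 = -0.4851.
Therefore phi_{33} = -0.4851.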